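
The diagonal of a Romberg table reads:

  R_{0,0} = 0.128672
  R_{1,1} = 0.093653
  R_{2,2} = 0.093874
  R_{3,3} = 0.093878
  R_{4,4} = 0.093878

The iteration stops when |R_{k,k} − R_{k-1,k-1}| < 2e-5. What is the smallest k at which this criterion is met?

|R_{1,1} − R_{0,0}| = 0.035019 ≥ 2e-5
|R_{2,2} − R_{1,1}| = 0.000221 ≥ 2e-5
|R_{3,3} − R_{2,2}| = 0.000004 < 2e-5

k = 3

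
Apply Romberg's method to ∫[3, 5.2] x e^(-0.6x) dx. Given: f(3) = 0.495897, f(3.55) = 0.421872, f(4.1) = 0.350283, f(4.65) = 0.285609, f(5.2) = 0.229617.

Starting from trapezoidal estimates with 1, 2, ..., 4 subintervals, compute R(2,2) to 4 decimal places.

R(0,0) (trapezoid, 1 panel, h=2.2000): 0.798065
R(1,0) (trapezoid, 2 panels, h=1.1000): 0.784344
R(2,0) (trapezoid, 4 panels, h=0.5500): 0.781287
R(1,1) = 0.784344 + (0.784344 − 0.798065)/3 = 0.779770
R(2,1) = 0.781287 + (0.781287 − 0.784344)/3 = 0.780268
R(2,2) = 0.780268 + (0.780268 − 0.779770)/15 = 0.780301

0.7803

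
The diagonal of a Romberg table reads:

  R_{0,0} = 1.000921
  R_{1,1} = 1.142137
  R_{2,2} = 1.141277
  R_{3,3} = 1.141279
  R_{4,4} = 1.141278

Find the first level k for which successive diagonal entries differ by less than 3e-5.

k = 3

|R_{1,1} − R_{0,0}| = 0.141216 ≥ 3e-5
|R_{2,2} − R_{1,1}| = 0.000860 ≥ 3e-5
|R_{3,3} − R_{2,2}| = 0.000002 < 3e-5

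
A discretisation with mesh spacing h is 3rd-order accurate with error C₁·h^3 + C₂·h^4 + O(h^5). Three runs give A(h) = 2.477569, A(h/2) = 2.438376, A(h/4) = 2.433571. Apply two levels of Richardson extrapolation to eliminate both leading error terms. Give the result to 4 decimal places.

First eliminate the h^3 term (factor 2^3 = 8):
  B₁ = (8·2.438376 − 2.477569)/7 = 2.432777
  B₂ = (8·2.433571 − 2.438376)/7 = 2.432885
Then eliminate the h^4 term (factor 2^4 = 16):
  (16·2.432885 − 2.432777)/15 = 2.432892

2.4329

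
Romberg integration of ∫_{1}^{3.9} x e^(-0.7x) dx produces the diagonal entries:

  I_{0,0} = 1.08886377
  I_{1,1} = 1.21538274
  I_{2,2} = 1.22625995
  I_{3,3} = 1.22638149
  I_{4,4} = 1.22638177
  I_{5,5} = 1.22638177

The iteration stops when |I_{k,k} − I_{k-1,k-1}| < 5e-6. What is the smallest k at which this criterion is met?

|I_{1,1} − I_{0,0}| = 0.12651897 ≥ 5e-6
|I_{2,2} − I_{1,1}| = 0.01087721 ≥ 5e-6
|I_{3,3} − I_{2,2}| = 0.00012154 ≥ 5e-6
|I_{4,4} − I_{3,3}| = 0.00000028 < 5e-6

k = 4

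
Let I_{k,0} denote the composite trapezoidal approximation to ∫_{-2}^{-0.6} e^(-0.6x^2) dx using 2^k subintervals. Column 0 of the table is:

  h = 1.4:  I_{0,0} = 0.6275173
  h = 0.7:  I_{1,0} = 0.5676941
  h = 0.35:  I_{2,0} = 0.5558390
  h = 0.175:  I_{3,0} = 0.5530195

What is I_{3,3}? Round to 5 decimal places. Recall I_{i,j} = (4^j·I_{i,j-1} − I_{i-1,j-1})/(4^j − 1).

0.55209

Richardson extrapolation on the trapezoidal column (denominator 4−1=3):
I_{1,1} = 0.5676941 + (0.5676941 − 0.6275173)/3 = 0.5477530
I_{2,1} = (4·0.5558390 − 0.5676941) / 3 = 0.5518873
I_{3,1} = 0.5530195 + (0.5530195 − 0.5558390)/3 = 0.5520797
I_{2,2} = 0.5518873 + (0.5518873 − 0.5477530)/15 = 0.5521629
I_{3,2} = (16·0.5520797 − 0.5518873) / 15 = 0.5520925
I_{3,3} = (64·0.5520925 − 0.5521629) / 63 = 0.5520914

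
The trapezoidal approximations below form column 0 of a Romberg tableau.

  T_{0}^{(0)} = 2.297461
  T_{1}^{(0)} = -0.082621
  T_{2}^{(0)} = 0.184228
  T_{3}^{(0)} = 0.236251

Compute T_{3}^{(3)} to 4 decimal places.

0.2507

Richardson extrapolation on the trapezoidal column (denominator 4−1=3):
T_{1}^{(1)} = (4·(-0.082621) − 2.297461) / 3 = -0.875982
T_{2}^{(1)} = 0.184228 + (0.184228 − (-0.082621))/3 = 0.273178
T_{3}^{(1)} = 0.236251 + (0.236251 − 0.184228)/3 = 0.253592
T_{2}^{(2)} = 0.273178 + (0.273178 − (-0.875982))/15 = 0.349789
T_{3}^{(2)} = (16·0.253592 − 0.273178) / 15 = 0.252286
T_{3}^{(3)} = 0.252286 + (0.252286 − 0.349789)/63 = 0.250738
(Column j=1 coincides with Simpson's rule on the same nodes.)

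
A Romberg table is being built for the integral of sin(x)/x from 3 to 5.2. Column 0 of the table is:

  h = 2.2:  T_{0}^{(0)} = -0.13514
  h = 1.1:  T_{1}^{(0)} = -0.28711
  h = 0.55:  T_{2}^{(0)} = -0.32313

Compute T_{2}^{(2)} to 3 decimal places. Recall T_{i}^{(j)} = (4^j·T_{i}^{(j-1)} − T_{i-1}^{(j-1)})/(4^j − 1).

Richardson extrapolation on the trapezoidal column (denominator 4−1=3):
T_{1}^{(1)} = (4·(-0.28711) − (-0.13514)) / 3 = -0.33777
T_{2}^{(1)} = (4·(-0.32313) − (-0.28711)) / 3 = -0.33514
T_{2}^{(2)} = (16·(-0.33514) − (-0.33777)) / 15 = -0.33496
(Column j=1 coincides with Simpson's rule on the same nodes.)

-0.335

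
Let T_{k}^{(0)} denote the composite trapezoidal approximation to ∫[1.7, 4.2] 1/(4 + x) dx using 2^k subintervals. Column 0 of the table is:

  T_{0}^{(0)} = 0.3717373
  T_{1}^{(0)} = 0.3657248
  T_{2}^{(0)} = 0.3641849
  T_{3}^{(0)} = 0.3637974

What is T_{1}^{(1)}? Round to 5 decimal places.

0.36372

T_{1}^{(1)} = 0.3657248 + (0.3657248 − 0.3717373)/3 = 0.3637206
(Column j=1 coincides with Simpson's rule on the same nodes.)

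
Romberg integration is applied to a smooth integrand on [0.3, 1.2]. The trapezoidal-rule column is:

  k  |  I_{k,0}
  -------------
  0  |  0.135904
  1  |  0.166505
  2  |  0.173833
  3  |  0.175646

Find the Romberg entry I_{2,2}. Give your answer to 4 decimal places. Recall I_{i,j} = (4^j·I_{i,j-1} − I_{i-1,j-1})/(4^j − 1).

Richardson extrapolation on the trapezoidal column (denominator 4−1=3):
I_{1,1} = (4·0.166505 − 0.135904) / 3 = 0.176705
I_{2,1} = (4·0.173833 − 0.166505) / 3 = 0.176276
I_{2,2} = 0.176276 + (0.176276 − 0.176705)/15 = 0.176247

0.1762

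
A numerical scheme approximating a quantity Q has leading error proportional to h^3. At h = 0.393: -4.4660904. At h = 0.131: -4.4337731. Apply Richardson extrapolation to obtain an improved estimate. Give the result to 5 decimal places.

-4.43253

The leading error scales as h^3; refining by a factor of 3 reduces it by 3^3 = 27.
Extrapolated value = (27·A(h/3) − A(h)) / (27 − 1)
= (27·(-4.4337731) − (-4.4660904)) / 26
= -115.2457833 / 26 = -4.4325301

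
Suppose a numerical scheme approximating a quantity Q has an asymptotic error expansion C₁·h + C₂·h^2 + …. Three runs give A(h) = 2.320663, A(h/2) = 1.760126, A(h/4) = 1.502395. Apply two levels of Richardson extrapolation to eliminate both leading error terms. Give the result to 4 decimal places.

First eliminate the h term (factor 2^1 = 2):
  B₁ = (2·1.760126 − 2.320663)/1 = 1.199589
  B₂ = (2·1.502395 − 1.760126)/1 = 1.244664
Then eliminate the h^2 term (factor 2^2 = 4):
  (4·1.244664 − 1.199589)/3 = 1.259689

1.2597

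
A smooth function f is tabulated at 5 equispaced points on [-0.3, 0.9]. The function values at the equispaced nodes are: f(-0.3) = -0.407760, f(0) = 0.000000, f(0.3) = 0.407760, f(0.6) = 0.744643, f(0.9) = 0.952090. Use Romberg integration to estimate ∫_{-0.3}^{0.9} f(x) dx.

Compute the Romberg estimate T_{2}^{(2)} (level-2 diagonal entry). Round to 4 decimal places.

T_{0}^{(0)} (trapezoid, 1 panel, h=1.2000): 0.326598
T_{1}^{(0)} (trapezoid, 2 panels, h=0.6000): 0.407955
T_{2}^{(0)} (trapezoid, 4 panels, h=0.3000): 0.427370
T_{1}^{(1)} = 0.407955 + (0.407955 − 0.326598)/3 = 0.435074
T_{2}^{(1)} = 0.427370 + (0.427370 − 0.407955)/3 = 0.433842
T_{2}^{(2)} = 0.433842 + (0.433842 − 0.435074)/15 = 0.433760

0.4338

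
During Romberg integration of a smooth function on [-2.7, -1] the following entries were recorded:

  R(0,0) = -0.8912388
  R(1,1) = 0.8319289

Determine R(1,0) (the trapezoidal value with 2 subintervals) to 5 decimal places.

From R(1,1) = (4·R(1,0) − R(0,0))/3, solve for R(1,0):
4·R(1,0) = 3·0.8319289 + (-0.8912388) = 1.6045479
R(1,0) = 0.4011370

0.40114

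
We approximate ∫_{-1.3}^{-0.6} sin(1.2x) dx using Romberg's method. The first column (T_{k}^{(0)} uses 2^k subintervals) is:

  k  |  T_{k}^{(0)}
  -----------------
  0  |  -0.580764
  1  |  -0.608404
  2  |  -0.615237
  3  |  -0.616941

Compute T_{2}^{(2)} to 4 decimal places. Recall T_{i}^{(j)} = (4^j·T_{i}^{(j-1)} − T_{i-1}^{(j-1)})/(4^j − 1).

Richardson extrapolation on the trapezoidal column (denominator 4−1=3):
T_{1}^{(1)} = -0.608404 + (-0.608404 − (-0.580764))/3 = -0.617617
T_{2}^{(1)} = -0.615237 + (-0.615237 − (-0.608404))/3 = -0.617515
T_{2}^{(2)} = (16·(-0.617515) − (-0.617617)) / 15 = -0.617508
(Column j=1 coincides with Simpson's rule on the same nodes.)

-0.6175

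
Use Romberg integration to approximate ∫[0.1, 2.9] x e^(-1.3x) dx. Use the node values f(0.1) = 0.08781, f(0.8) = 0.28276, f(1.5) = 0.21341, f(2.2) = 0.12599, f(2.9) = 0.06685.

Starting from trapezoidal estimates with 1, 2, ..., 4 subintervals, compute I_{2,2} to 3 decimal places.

0.520

I_{0,0} (trapezoid, 1 panel, h=2.8000): 0.21652
I_{1,0} (trapezoid, 2 panels, h=1.4000): 0.40704
I_{2,0} (trapezoid, 4 panels, h=0.7000): 0.48964
I_{1,1} = 0.40704 + (0.40704 − 0.21652)/3 = 0.47055
I_{2,1} = 0.48964 + (0.48964 − 0.40704)/3 = 0.51717
I_{2,2} = 0.51717 + (0.51717 − 0.47055)/15 = 0.52028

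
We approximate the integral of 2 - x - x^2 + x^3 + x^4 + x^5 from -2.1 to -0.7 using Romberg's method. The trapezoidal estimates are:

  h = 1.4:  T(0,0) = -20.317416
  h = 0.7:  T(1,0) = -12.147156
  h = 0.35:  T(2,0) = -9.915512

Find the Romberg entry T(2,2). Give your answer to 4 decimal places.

-9.1548

Richardson extrapolation on the trapezoidal column (denominator 4−1=3):
T(1,1) = -12.147156 + (-12.147156 − (-20.317416))/3 = -9.423736
T(2,1) = -9.915512 + (-9.915512 − (-12.147156))/3 = -9.171631
T(2,2) = (16·(-9.171631) − (-9.423736)) / 15 = -9.154824
(Column j=1 coincides with Simpson's rule on the same nodes.)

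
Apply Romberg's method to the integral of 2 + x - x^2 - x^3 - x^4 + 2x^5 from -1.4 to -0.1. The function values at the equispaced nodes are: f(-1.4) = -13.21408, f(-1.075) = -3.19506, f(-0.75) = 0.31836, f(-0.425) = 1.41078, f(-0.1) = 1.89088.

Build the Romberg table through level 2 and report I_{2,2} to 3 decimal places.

I_{0,0} (trapezoid, 1 panel, h=1.3000): -7.36008
I_{1,0} (trapezoid, 2 panels, h=0.6500): -3.47311
I_{2,0} (trapezoid, 4 panels, h=0.3250): -2.31644
I_{1,1} = -3.47311 + (-3.47311 − (-7.36008))/3 = -2.17745
I_{2,1} = -2.31644 + (-2.31644 − (-3.47311))/3 = -1.93088
I_{2,2} = -1.93088 + (-1.93088 − (-2.17745))/15 = -1.91444

-1.914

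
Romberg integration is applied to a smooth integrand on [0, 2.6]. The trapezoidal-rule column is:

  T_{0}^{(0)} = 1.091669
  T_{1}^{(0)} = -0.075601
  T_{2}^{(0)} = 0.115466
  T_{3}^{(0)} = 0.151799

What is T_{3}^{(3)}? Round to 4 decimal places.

T_{1}^{(1)} = (4·(-0.075601) − 1.091669) / 3 = -0.464691
T_{2}^{(1)} = 0.115466 + (0.115466 − (-0.075601))/3 = 0.179155
T_{3}^{(1)} = 0.151799 + (0.151799 − 0.115466)/3 = 0.163910
T_{2}^{(2)} = 0.179155 + (0.179155 − (-0.464691))/15 = 0.222078
T_{3}^{(2)} = (16·0.163910 − 0.179155) / 15 = 0.162894
T_{3}^{(3)} = (64·0.162894 − 0.222078) / 63 = 0.161955

0.1620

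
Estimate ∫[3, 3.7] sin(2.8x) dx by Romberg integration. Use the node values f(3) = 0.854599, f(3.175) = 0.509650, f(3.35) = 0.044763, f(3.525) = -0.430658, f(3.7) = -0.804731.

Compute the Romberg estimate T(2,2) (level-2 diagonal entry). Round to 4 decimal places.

T(0,0) (trapezoid, 1 panel, h=0.7000): 0.017454
T(1,0) (trapezoid, 2 panels, h=0.3500): 0.024394
T(2,0) (trapezoid, 4 panels, h=0.1750): 0.026021
T(1,1) = 0.024394 + (0.024394 − 0.017454)/3 = 0.026707
T(2,1) = 0.026021 + (0.026021 − 0.024394)/3 = 0.026563
T(2,2) = 0.026563 + (0.026563 − 0.026707)/15 = 0.026553

0.0266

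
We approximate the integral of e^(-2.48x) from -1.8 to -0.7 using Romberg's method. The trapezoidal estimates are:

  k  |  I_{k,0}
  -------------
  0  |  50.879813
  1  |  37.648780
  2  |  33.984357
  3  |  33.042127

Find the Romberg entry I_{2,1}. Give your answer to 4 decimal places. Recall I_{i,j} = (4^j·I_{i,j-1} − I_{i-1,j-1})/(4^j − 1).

32.7629

Richardson extrapolation on the trapezoidal column (denominator 4−1=3):
I_{2,1} = 33.984357 + (33.984357 − 37.648780)/3 = 32.762883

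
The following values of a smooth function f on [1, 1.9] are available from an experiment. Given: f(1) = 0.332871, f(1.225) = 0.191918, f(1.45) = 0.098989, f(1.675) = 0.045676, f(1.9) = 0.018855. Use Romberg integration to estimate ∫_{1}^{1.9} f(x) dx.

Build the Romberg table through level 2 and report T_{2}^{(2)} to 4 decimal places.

T_{0}^{(0)} (trapezoid, 1 panel, h=0.9000): 0.158277
T_{1}^{(0)} (trapezoid, 2 panels, h=0.4500): 0.123683
T_{2}^{(0)} (trapezoid, 4 panels, h=0.2250): 0.115300
T_{1}^{(1)} = 0.123683 + (0.123683 − 0.158277)/3 = 0.112152
T_{2}^{(1)} = 0.115300 + (0.115300 − 0.123683)/3 = 0.112506
T_{2}^{(2)} = 0.112506 + (0.112506 − 0.112152)/15 = 0.112530

0.1125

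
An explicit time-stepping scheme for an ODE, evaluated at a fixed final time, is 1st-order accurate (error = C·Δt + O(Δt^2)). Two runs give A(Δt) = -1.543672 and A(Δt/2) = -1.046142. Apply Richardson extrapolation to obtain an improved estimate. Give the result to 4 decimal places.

-0.5486

Extrapolated value = (2·A(Δt/2) − A(Δt)) / (2 − 1)
= (2·(-1.046142) − (-1.543672)) / 1
= -0.548612 / 1 = -0.548612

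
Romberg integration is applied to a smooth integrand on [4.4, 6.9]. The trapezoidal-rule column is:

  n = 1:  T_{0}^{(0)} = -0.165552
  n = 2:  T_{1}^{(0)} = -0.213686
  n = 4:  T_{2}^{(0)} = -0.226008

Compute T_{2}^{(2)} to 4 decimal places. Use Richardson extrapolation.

Richardson extrapolation on the trapezoidal column (denominator 4−1=3):
T_{1}^{(1)} = (4·(-0.213686) − (-0.165552)) / 3 = -0.229731
T_{2}^{(1)} = (4·(-0.226008) − (-0.213686)) / 3 = -0.230115
T_{2}^{(2)} = -0.230115 + (-0.230115 − (-0.229731))/15 = -0.230141
(Column j=1 coincides with Simpson's rule on the same nodes.)

-0.2301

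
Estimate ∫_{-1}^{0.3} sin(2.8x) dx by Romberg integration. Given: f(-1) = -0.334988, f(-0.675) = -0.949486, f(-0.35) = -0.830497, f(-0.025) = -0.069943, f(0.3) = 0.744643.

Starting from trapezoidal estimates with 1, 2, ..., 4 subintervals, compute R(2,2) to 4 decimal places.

R(0,0) (trapezoid, 1 panel, h=1.3000): 0.266276
R(1,0) (trapezoid, 2 panels, h=0.6500): -0.406685
R(2,0) (trapezoid, 4 panels, h=0.3250): -0.534657
R(1,1) = -0.406685 + (-0.406685 − 0.266276)/3 = -0.631005
R(2,1) = -0.534657 + (-0.534657 − (-0.406685))/3 = -0.577314
R(2,2) = -0.577314 + (-0.577314 − (-0.631005))/15 = -0.573735

-0.5737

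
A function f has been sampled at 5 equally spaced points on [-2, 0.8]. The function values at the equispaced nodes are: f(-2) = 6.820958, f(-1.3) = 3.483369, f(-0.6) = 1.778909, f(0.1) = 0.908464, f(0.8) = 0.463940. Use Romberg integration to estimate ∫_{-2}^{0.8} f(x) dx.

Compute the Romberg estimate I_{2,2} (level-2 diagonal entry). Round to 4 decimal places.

I_{0,0} (trapezoid, 1 panel, h=2.8000): 10.198857
I_{1,0} (trapezoid, 2 panels, h=1.4000): 7.589901
I_{2,0} (trapezoid, 4 panels, h=0.7000): 6.869234
I_{1,1} = 7.589901 + (7.589901 − 10.198857)/3 = 6.720249
I_{2,1} = 6.869234 + (6.869234 − 7.589901)/3 = 6.629012
I_{2,2} = 6.629012 + (6.629012 − 6.720249)/15 = 6.622930

6.6229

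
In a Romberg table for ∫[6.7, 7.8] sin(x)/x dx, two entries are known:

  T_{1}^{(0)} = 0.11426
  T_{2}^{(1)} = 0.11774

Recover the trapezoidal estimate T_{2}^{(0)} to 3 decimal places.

0.117

From T_{2}^{(1)} = (4·T_{2}^{(0)} − T_{1}^{(0)})/3, solve for T_{2}^{(0)}:
4·T_{2}^{(0)} = 3·0.11774 + 0.11426 = 0.46748
T_{2}^{(0)} = 0.11687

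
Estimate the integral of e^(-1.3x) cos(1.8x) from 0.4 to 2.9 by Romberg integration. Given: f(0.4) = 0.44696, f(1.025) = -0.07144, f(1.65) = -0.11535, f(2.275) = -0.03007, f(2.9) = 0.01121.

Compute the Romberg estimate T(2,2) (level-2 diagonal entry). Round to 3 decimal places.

T(0,0) (trapezoid, 1 panel, h=2.5000): 0.57271
T(1,0) (trapezoid, 2 panels, h=1.2500): 0.14217
T(2,0) (trapezoid, 4 panels, h=0.6250): 0.00764
T(1,1) = 0.14217 + (0.14217 − 0.57271)/3 = -0.00134
T(2,1) = 0.00764 + (0.00764 − 0.14217)/3 = -0.03720
T(2,2) = -0.03720 + (-0.03720 − (-0.00134))/15 = -0.03959

-0.040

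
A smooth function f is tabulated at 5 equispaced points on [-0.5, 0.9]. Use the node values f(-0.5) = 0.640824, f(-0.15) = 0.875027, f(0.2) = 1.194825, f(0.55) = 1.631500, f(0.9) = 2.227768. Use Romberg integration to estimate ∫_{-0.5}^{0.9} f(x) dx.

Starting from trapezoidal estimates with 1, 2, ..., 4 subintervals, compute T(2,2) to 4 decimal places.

T(0,0) (trapezoid, 1 panel, h=1.4000): 2.008014
T(1,0) (trapezoid, 2 panels, h=0.7000): 1.840385
T(2,0) (trapezoid, 4 panels, h=0.3500): 1.797477
T(1,1) = 1.840385 + (1.840385 − 2.008014)/3 = 1.784509
T(2,1) = 1.797477 + (1.797477 − 1.840385)/3 = 1.783174
T(2,2) = 1.783174 + (1.783174 − 1.784509)/15 = 1.783085

1.7831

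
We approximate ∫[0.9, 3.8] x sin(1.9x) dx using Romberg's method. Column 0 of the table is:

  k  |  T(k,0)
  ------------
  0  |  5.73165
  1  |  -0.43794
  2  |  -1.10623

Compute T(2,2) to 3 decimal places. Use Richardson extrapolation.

-1.251

Richardson extrapolation on the trapezoidal column (denominator 4−1=3):
T(1,1) = (4·(-0.43794) − 5.73165) / 3 = -2.49447
T(2,1) = (4·(-1.10623) − (-0.43794)) / 3 = -1.32899
T(2,2) = -1.32899 + (-1.32899 − (-2.49447))/15 = -1.25129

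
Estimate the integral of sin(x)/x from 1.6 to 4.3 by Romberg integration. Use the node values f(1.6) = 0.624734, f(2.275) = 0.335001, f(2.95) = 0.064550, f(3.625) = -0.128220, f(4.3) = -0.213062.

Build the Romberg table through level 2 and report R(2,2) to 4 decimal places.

0.3082

R(0,0) (trapezoid, 1 panel, h=2.7000): 0.555757
R(1,0) (trapezoid, 2 panels, h=1.3500): 0.365021
R(2,0) (trapezoid, 4 panels, h=0.6750): 0.322088
R(1,1) = 0.365021 + (0.365021 − 0.555757)/3 = 0.301442
R(2,1) = 0.322088 + (0.322088 − 0.365021)/3 = 0.307777
R(2,2) = 0.307777 + (0.307777 − 0.301442)/15 = 0.308199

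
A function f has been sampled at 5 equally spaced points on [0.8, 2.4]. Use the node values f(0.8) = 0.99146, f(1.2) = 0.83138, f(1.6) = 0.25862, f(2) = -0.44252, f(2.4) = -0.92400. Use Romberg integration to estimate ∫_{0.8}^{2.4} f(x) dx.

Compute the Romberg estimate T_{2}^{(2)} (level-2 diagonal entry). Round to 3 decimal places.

0.285

T_{0}^{(0)} (trapezoid, 1 panel, h=1.6000): 0.05397
T_{1}^{(0)} (trapezoid, 2 panels, h=0.8000): 0.23388
T_{2}^{(0)} (trapezoid, 4 panels, h=0.4000): 0.27248
T_{1}^{(1)} = 0.23388 + (0.23388 − 0.05397)/3 = 0.29385
T_{2}^{(1)} = 0.27248 + (0.27248 − 0.23388)/3 = 0.28535
T_{2}^{(2)} = 0.28535 + (0.28535 − 0.29385)/15 = 0.28478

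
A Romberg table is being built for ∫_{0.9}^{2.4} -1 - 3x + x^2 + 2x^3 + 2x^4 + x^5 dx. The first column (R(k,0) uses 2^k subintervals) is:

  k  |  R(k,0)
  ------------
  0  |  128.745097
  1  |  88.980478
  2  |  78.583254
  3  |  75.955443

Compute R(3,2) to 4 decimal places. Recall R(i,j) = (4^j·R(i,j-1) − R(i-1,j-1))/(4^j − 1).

75.0770

R(2,1) = 78.583254 + (78.583254 − 88.980478)/3 = 75.117513
R(3,1) = (4·75.955443 − 78.583254) / 3 = 75.079506
R(3,2) = 75.079506 + (75.079506 − 75.117513)/15 = 75.076972
(Column j=1 coincides with Simpson's rule on the same nodes.)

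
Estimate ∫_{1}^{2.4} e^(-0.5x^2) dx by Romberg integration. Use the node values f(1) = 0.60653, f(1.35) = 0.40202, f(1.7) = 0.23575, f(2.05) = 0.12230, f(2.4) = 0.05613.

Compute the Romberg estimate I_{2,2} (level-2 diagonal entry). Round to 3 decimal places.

I_{0,0} (trapezoid, 1 panel, h=1.4000): 0.46386
I_{1,0} (trapezoid, 2 panels, h=0.7000): 0.39696
I_{2,0} (trapezoid, 4 panels, h=0.3500): 0.38199
I_{1,1} = 0.39696 + (0.39696 − 0.46386)/3 = 0.37466
I_{2,1} = 0.38199 + (0.38199 − 0.39696)/3 = 0.37700
I_{2,2} = 0.37700 + (0.37700 − 0.37466)/15 = 0.37716

0.377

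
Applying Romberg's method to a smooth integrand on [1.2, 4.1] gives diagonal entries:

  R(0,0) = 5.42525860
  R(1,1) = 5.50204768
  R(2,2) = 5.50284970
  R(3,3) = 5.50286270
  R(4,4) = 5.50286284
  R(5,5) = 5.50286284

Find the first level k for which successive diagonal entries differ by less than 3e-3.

|R(1,1) − R(0,0)| = 0.07678908 ≥ 3e-3
|R(2,2) − R(1,1)| = 0.00080202 < 3e-3

k = 2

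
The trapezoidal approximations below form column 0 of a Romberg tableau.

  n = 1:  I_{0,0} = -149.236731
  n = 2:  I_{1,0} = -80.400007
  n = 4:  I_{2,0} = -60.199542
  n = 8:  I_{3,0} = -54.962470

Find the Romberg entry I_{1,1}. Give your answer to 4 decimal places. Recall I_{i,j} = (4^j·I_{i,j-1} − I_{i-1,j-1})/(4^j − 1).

-57.4544

Richardson extrapolation on the trapezoidal column (denominator 4−1=3):
I_{1,1} = -80.400007 + (-80.400007 − (-149.236731))/3 = -57.454432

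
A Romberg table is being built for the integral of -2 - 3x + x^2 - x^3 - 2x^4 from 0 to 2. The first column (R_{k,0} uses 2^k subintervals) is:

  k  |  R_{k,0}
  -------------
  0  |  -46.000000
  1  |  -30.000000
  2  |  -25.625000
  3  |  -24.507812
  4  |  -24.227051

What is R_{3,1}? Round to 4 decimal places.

-24.1354

Richardson extrapolation on the trapezoidal column (denominator 4−1=3):
R_{3,1} = (4·(-24.507812) − (-25.625000)) / 3 = -24.135416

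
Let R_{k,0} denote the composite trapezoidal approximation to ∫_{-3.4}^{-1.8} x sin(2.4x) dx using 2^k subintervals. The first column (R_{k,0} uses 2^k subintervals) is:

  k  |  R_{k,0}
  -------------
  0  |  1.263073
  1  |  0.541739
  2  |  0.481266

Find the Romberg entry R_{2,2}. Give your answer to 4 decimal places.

0.4718

Richardson extrapolation on the trapezoidal column (denominator 4−1=3):
R_{1,1} = 0.541739 + (0.541739 − 1.263073)/3 = 0.301294
R_{2,1} = 0.481266 + (0.481266 − 0.541739)/3 = 0.461108
R_{2,2} = (16·0.461108 − 0.301294) / 15 = 0.471762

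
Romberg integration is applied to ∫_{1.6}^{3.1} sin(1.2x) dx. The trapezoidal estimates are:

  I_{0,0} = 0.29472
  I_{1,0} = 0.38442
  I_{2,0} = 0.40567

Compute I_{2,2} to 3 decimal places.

0.413

Richardson extrapolation on the trapezoidal column (denominator 4−1=3):
I_{1,1} = 0.38442 + (0.38442 − 0.29472)/3 = 0.41432
I_{2,1} = 0.40567 + (0.40567 − 0.38442)/3 = 0.41275
I_{2,2} = (16·0.41275 − 0.41432) / 15 = 0.41265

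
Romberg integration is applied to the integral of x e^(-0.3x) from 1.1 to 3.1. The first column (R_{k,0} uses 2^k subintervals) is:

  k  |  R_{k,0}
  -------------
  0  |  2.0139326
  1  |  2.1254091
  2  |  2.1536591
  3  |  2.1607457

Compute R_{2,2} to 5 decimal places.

2.16311

R_{1,1} = 2.1254091 + (2.1254091 − 2.0139326)/3 = 2.1625679
R_{2,1} = 2.1536591 + (2.1536591 − 2.1254091)/3 = 2.1630758
R_{2,2} = 2.1630758 + (2.1630758 − 2.1625679)/15 = 2.1631097
(Column j=1 coincides with Simpson's rule on the same nodes.)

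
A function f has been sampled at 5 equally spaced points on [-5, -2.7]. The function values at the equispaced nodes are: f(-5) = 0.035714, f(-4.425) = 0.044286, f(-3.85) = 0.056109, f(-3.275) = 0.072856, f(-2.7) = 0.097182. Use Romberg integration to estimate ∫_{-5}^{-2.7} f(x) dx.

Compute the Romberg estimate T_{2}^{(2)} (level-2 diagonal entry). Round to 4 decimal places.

T_{0}^{(0)} (trapezoid, 1 panel, h=2.3000): 0.152830
T_{1}^{(0)} (trapezoid, 2 panels, h=1.1500): 0.140941
T_{2}^{(0)} (trapezoid, 4 panels, h=0.5750): 0.137827
T_{1}^{(1)} = 0.140941 + (0.140941 − 0.152830)/3 = 0.136978
T_{2}^{(1)} = 0.137827 + (0.137827 − 0.140941)/3 = 0.136789
T_{2}^{(2)} = 0.136789 + (0.136789 − 0.136978)/15 = 0.136776

0.1368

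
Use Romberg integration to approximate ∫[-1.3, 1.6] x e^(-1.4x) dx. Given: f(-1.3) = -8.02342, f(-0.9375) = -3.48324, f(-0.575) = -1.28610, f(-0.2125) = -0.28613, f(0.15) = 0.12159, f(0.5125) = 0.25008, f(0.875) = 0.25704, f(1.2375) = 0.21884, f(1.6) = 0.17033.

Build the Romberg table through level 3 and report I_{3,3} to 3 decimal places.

-2.758

I_{0,0} (trapezoid, 1 panel, h=2.9000): -11.38698
I_{1,0} (trapezoid, 2 panels, h=1.4500): -5.51718
I_{2,0} (trapezoid, 4 panels, h=0.7250): -3.50466
I_{3,0} (trapezoid, 8 panels, h=0.3625): -2.94874
I_{1,1} = -5.51718 + (-5.51718 − (-11.38698))/3 = -3.56058
I_{2,1} = -3.50466 + (-3.50466 − (-5.51718))/3 = -2.83382
I_{3,1} = -2.94874 + (-2.94874 − (-3.50466))/3 = -2.76343
I_{2,2} = -2.83382 + (-2.83382 − (-3.56058))/15 = -2.78537
I_{3,2} = -2.76343 + (-2.76343 − (-2.83382))/15 = -2.75874
I_{3,3} = -2.75874 + (-2.75874 − (-2.78537))/63 = -2.75832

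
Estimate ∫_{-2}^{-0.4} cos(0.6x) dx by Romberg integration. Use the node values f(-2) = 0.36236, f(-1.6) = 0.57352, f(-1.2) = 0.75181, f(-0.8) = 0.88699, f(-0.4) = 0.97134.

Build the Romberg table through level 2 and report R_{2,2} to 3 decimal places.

R_{0,0} (trapezoid, 1 panel, h=1.6000): 1.06696
R_{1,0} (trapezoid, 2 panels, h=0.8000): 1.13493
R_{2,0} (trapezoid, 4 panels, h=0.4000): 1.15167
R_{1,1} = 1.13493 + (1.13493 − 1.06696)/3 = 1.15759
R_{2,1} = 1.15167 + (1.15167 − 1.13493)/3 = 1.15725
R_{2,2} = 1.15725 + (1.15725 − 1.15759)/15 = 1.15723

1.157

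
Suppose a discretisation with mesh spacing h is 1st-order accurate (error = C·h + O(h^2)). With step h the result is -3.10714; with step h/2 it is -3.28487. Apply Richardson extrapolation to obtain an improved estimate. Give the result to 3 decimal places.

-3.463

The leading error scales as h; refining by a factor of 2 reduces it by 2^1 = 2.
Extrapolated value = (2·A(h/2) − A(h)) / (2 − 1)
= (2·(-3.28487) − (-3.10714)) / 1
= -3.46260 / 1 = -3.46260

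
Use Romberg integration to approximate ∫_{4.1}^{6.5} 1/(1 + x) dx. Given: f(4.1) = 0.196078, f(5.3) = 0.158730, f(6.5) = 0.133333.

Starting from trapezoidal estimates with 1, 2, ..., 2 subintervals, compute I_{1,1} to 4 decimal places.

0.3857

I_{0,0} (trapezoid, 1 panel, h=2.4000): 0.395293
I_{1,0} (trapezoid, 2 panels, h=1.2000): 0.388123
I_{1,1} = 0.388123 + (0.388123 − 0.395293)/3 = 0.385733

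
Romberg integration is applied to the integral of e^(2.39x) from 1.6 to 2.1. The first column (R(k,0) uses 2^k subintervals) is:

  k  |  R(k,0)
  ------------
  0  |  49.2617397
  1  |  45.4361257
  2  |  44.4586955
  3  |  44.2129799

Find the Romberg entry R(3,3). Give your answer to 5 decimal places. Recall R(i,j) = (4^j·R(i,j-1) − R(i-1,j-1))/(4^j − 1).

R(1,1) = 45.4361257 + (45.4361257 − 49.2617397)/3 = 44.1609210
R(2,1) = 44.4586955 + (44.4586955 − 45.4361257)/3 = 44.1328854
R(3,1) = (4·44.2129799 − 44.4586955) / 3 = 44.1310747
R(2,2) = 44.1328854 + (44.1328854 − 44.1609210)/15 = 44.1310164
R(3,2) = 44.1310747 + (44.1310747 − 44.1328854)/15 = 44.1309540
R(3,3) = (64·44.1309540 − 44.1310164) / 63 = 44.1309530
(Column j=1 coincides with Simpson's rule on the same nodes.)

44.13095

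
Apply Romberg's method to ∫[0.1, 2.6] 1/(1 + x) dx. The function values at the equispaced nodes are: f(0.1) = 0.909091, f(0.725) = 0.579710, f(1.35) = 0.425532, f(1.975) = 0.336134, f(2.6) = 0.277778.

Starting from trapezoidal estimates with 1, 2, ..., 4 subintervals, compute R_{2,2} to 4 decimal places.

R_{0,0} (trapezoid, 1 panel, h=2.5000): 1.483586
R_{1,0} (trapezoid, 2 panels, h=1.2500): 1.273708
R_{2,0} (trapezoid, 4 panels, h=0.6250): 1.209257
R_{1,1} = 1.273708 + (1.273708 − 1.483586)/3 = 1.203749
R_{2,1} = 1.209257 + (1.209257 − 1.273708)/3 = 1.187773
R_{2,2} = 1.187773 + (1.187773 − 1.203749)/15 = 1.186708

1.1867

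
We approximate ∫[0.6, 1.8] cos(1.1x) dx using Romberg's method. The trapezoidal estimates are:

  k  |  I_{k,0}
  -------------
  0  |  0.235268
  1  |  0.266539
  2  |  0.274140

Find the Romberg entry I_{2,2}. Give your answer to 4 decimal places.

0.2767

I_{1,1} = 0.266539 + (0.266539 − 0.235268)/3 = 0.276963
I_{2,1} = 0.274140 + (0.274140 − 0.266539)/3 = 0.276674
I_{2,2} = (16·0.276674 − 0.276963) / 15 = 0.276655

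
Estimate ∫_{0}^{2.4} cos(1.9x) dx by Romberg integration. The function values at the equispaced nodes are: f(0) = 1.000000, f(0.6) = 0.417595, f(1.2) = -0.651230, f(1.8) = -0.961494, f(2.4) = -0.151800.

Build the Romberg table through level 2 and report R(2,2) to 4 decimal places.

R(0,0) (trapezoid, 1 panel, h=2.4000): 1.017840
R(1,0) (trapezoid, 2 panels, h=1.2000): -0.272556
R(2,0) (trapezoid, 4 panels, h=0.6000): -0.462617
R(1,1) = -0.272556 + (-0.272556 − 1.017840)/3 = -0.702688
R(2,1) = -0.462617 + (-0.462617 − (-0.272556))/3 = -0.525971
R(2,2) = -0.525971 + (-0.525971 − (-0.702688))/15 = -0.514190

-0.5142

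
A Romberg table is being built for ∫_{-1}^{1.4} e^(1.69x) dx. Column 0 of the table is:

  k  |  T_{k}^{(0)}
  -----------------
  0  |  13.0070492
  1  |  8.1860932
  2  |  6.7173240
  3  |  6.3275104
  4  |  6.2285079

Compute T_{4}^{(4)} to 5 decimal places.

6.19537

T_{1}^{(1)} = 8.1860932 + (8.1860932 − 13.0070492)/3 = 6.5791079
T_{2}^{(1)} = (4·6.7173240 − 8.1860932) / 3 = 6.2277343
T_{3}^{(1)} = (4·6.3275104 − 6.7173240) / 3 = 6.1975725
T_{4}^{(1)} = (4·6.2285079 − 6.3275104) / 3 = 6.1955071
T_{2}^{(2)} = 6.2277343 + (6.2277343 − 6.5791079)/15 = 6.2043094
T_{3}^{(2)} = (16·6.1975725 − 6.2277343) / 15 = 6.1955617
T_{4}^{(2)} = 6.1955071 + (6.1955071 − 6.1975725)/15 = 6.1953694
T_{3}^{(3)} = (64·6.1955617 − 6.2043094) / 63 = 6.1954228
T_{4}^{(3)} = (64·6.1953694 − 6.1955617) / 63 = 6.1953663
T_{4}^{(4)} = 6.1953663 + (6.1953663 − 6.1954228)/255 = 6.1953661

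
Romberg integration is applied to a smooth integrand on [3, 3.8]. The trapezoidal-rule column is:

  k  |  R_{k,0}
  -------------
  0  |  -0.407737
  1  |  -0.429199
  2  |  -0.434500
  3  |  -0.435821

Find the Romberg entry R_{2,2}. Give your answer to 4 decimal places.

-0.4363

Richardson extrapolation on the trapezoidal column (denominator 4−1=3):
R_{1,1} = (4·(-0.429199) − (-0.407737)) / 3 = -0.436353
R_{2,1} = (4·(-0.434500) − (-0.429199)) / 3 = -0.436267
R_{2,2} = -0.436267 + (-0.436267 − (-0.436353))/15 = -0.436261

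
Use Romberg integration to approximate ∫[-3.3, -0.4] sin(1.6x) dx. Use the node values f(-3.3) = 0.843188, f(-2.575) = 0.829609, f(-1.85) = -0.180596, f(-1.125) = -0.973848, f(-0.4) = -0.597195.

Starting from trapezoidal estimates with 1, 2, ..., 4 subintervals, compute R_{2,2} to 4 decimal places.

-0.1631

R_{0,0} (trapezoid, 1 panel, h=2.9000): 0.356690
R_{1,0} (trapezoid, 2 panels, h=1.4500): -0.083519
R_{2,0} (trapezoid, 4 panels, h=0.7250): -0.146333
R_{1,1} = -0.083519 + (-0.083519 − 0.356690)/3 = -0.230255
R_{2,1} = -0.146333 + (-0.146333 − (-0.083519))/3 = -0.167271
R_{2,2} = -0.167271 + (-0.167271 − (-0.230255))/15 = -0.163072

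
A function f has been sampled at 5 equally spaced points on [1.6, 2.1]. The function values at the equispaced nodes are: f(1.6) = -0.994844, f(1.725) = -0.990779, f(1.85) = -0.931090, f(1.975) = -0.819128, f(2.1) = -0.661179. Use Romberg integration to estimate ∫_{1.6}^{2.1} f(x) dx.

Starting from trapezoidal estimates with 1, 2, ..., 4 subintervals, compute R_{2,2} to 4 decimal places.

R_{0,0} (trapezoid, 1 panel, h=0.5000): -0.414006
R_{1,0} (trapezoid, 2 panels, h=0.2500): -0.439775
R_{2,0} (trapezoid, 4 panels, h=0.1250): -0.446126
R_{1,1} = -0.439775 + (-0.439775 − (-0.414006))/3 = -0.448365
R_{2,1} = -0.446126 + (-0.446126 − (-0.439775))/3 = -0.448243
R_{2,2} = -0.448243 + (-0.448243 − (-0.448365))/15 = -0.448235

-0.4482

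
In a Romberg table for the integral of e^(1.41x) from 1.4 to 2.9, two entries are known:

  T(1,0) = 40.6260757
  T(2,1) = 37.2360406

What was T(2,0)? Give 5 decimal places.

From T(2,1) = (4·T(2,0) − T(1,0))/3, solve for T(2,0):
4·T(2,0) = 3·37.2360406 + 40.6260757 = 152.3341975
T(2,0) = 38.0835494

38.08355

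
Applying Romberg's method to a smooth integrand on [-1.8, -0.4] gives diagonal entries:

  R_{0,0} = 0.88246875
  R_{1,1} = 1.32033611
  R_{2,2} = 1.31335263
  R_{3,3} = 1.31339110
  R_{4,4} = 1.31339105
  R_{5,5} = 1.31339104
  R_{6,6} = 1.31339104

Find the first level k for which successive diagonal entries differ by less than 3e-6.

|R_{1,1} − R_{0,0}| = 0.43786736 ≥ 3e-6
|R_{2,2} − R_{1,1}| = 0.00698348 ≥ 3e-6
|R_{3,3} − R_{2,2}| = 0.00003847 ≥ 3e-6
|R_{4,4} − R_{3,3}| = 0.00000005 < 3e-6

k = 4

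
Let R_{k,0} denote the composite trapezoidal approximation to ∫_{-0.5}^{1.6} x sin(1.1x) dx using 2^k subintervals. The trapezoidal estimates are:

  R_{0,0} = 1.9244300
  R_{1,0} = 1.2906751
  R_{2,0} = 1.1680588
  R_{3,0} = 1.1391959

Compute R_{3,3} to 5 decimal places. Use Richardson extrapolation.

1.12972

Richardson extrapolation on the trapezoidal column (denominator 4−1=3):
R_{1,1} = (4·1.2906751 − 1.9244300) / 3 = 1.0794235
R_{2,1} = (4·1.1680588 − 1.2906751) / 3 = 1.1271867
R_{3,1} = 1.1391959 + (1.1391959 − 1.1680588)/3 = 1.1295749
R_{2,2} = 1.1271867 + (1.1271867 − 1.0794235)/15 = 1.1303709
R_{3,2} = 1.1295749 + (1.1295749 − 1.1271867)/15 = 1.1297341
R_{3,3} = 1.1297341 + (1.1297341 − 1.1303709)/63 = 1.1297240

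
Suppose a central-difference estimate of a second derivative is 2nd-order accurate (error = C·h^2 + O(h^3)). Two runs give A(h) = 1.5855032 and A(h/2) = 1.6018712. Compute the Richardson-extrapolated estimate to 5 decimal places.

1.60733

Extrapolated value = (4·A(h/2) − A(h)) / (4 − 1)
= (4·1.6018712 − 1.5855032) / 3
= 4.8219816 / 3 = 1.6073272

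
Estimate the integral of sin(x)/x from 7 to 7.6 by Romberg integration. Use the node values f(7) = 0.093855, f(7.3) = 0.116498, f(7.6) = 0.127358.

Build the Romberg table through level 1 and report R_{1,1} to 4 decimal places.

R_{0,0} (trapezoid, 1 panel, h=0.6000): 0.066364
R_{1,0} (trapezoid, 2 panels, h=0.3000): 0.068131
R_{1,1} = 0.068131 + (0.068131 − 0.066364)/3 = 0.068720

0.0687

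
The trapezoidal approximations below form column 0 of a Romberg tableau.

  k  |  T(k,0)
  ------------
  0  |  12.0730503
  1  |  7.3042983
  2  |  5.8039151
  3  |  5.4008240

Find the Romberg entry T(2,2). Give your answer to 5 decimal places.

5.27639

Richardson extrapolation on the trapezoidal column (denominator 4−1=3):
T(1,1) = 7.3042983 + (7.3042983 − 12.0730503)/3 = 5.7147143
T(2,1) = 5.8039151 + (5.8039151 − 7.3042983)/3 = 5.3037874
T(2,2) = 5.3037874 + (5.3037874 − 5.7147143)/15 = 5.2763923
(Column j=1 coincides with Simpson's rule on the same nodes.)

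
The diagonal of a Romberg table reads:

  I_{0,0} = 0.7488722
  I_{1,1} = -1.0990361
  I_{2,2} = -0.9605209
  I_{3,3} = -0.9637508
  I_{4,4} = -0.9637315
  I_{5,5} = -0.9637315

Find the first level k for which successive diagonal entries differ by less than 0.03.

k = 3

|I_{1,1} − I_{0,0}| = 1.8479083 ≥ 0.03
|I_{2,2} − I_{1,1}| = 0.1385152 ≥ 0.03
|I_{3,3} − I_{2,2}| = 0.0032299 < 0.03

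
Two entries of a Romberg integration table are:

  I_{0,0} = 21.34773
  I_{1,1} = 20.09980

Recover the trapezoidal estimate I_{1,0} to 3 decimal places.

20.412

From I_{1,1} = (4·I_{1,0} − I_{0,0})/3, solve for I_{1,0}:
4·I_{1,0} = 3·20.09980 + 21.34773 = 81.64713
I_{1,0} = 20.41178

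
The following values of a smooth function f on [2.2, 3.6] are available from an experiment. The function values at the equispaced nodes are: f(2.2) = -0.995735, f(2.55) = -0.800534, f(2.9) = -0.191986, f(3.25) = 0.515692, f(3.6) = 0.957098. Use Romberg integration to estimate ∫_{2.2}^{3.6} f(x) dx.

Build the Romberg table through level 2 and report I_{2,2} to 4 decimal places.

I_{0,0} (trapezoid, 1 panel, h=1.4000): -0.027046
I_{1,0} (trapezoid, 2 panels, h=0.7000): -0.147913
I_{2,0} (trapezoid, 4 panels, h=0.3500): -0.173651
I_{1,1} = -0.147913 + (-0.147913 − (-0.027046))/3 = -0.188202
I_{2,1} = -0.173651 + (-0.173651 − (-0.147913))/3 = -0.182230
I_{2,2} = -0.182230 + (-0.182230 − (-0.188202))/15 = -0.181832

-0.1818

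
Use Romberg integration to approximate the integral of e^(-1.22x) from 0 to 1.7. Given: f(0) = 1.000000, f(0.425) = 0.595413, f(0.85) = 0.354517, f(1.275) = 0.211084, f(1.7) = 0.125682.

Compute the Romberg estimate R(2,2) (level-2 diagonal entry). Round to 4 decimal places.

0.7167

R(0,0) (trapezoid, 1 panel, h=1.7000): 0.956830
R(1,0) (trapezoid, 2 panels, h=0.8500): 0.779754
R(2,0) (trapezoid, 4 panels, h=0.4250): 0.732638
R(1,1) = 0.779754 + (0.779754 − 0.956830)/3 = 0.720729
R(2,1) = 0.732638 + (0.732638 − 0.779754)/3 = 0.716933
R(2,2) = 0.716933 + (0.716933 − 0.720729)/15 = 0.716680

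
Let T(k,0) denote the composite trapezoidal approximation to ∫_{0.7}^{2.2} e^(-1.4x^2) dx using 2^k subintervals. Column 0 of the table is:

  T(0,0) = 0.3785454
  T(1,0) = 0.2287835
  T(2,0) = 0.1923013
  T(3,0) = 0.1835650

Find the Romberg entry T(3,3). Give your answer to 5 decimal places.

0.18069

Richardson extrapolation on the trapezoidal column (denominator 4−1=3):
T(1,1) = 0.2287835 + (0.2287835 − 0.3785454)/3 = 0.1788629
T(2,1) = (4·0.1923013 − 0.2287835) / 3 = 0.1801406
T(3,1) = 0.1835650 + (0.1835650 − 0.1923013)/3 = 0.1806529
T(2,2) = (16·0.1801406 − 0.1788629) / 15 = 0.1802258
T(3,2) = 0.1806529 + (0.1806529 − 0.1801406)/15 = 0.1806871
T(3,3) = (64·0.1806871 − 0.1802258) / 63 = 0.1806944
(Column j=1 coincides with Simpson's rule on the same nodes.)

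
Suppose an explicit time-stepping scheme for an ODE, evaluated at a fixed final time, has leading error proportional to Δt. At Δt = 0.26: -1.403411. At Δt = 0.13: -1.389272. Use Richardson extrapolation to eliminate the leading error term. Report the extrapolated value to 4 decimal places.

-1.3751

The leading error scales as Δt; refining by a factor of 2 reduces it by 2^1 = 2.
Extrapolated value = (2·A(Δt/2) − A(Δt)) / (2 − 1)
= (2·(-1.389272) − (-1.403411)) / 1
= -1.375133 / 1 = -1.375133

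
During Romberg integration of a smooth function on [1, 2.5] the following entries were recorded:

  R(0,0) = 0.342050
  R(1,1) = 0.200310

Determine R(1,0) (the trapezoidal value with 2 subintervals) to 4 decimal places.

From R(1,1) = (4·R(1,0) − R(0,0))/3, solve for R(1,0):
4·R(1,0) = 3·0.200310 + 0.342050 = 0.942980
R(1,0) = 0.235745

0.2357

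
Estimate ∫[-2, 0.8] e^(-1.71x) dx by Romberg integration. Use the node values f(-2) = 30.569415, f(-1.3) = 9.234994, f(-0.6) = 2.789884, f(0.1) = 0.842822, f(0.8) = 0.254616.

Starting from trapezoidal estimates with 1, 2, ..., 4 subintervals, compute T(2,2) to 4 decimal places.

T(0,0) (trapezoid, 1 panel, h=2.8000): 43.153643
T(1,0) (trapezoid, 2 panels, h=1.4000): 25.482659
T(2,0) (trapezoid, 4 panels, h=0.7000): 19.795801
T(1,1) = 25.482659 + (25.482659 − 43.153643)/3 = 19.592331
T(2,1) = 19.795801 + (19.795801 − 25.482659)/3 = 17.900182
T(2,2) = 17.900182 + (17.900182 − 19.592331)/15 = 17.787372

17.7874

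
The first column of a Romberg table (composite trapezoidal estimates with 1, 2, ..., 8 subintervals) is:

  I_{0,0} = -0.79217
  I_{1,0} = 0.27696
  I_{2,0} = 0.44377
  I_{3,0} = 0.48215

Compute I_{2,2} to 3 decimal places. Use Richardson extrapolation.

0.490

Richardson extrapolation on the trapezoidal column (denominator 4−1=3):
I_{1,1} = 0.27696 + (0.27696 − (-0.79217))/3 = 0.63334
I_{2,1} = 0.44377 + (0.44377 − 0.27696)/3 = 0.49937
I_{2,2} = 0.49937 + (0.49937 − 0.63334)/15 = 0.49044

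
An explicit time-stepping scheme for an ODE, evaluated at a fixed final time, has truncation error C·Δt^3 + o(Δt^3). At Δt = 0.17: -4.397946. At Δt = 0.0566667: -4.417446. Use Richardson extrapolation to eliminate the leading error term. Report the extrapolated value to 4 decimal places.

Extrapolated value = (27·A(Δt/3) − A(Δt)) / (27 − 1)
= (27·(-4.417446) − (-4.397946)) / 26
= -114.873096 / 26 = -4.418196

-4.4182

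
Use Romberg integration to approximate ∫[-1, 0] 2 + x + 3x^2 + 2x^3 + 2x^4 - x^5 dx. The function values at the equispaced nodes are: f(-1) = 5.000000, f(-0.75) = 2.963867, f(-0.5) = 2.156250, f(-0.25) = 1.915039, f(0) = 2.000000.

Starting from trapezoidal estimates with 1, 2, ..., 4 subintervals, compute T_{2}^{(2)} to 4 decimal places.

2.5667

T_{0}^{(0)} (trapezoid, 1 panel, h=1.0000): 3.500000
T_{1}^{(0)} (trapezoid, 2 panels, h=0.5000): 2.828125
T_{2}^{(0)} (trapezoid, 4 panels, h=0.2500): 2.633789
T_{1}^{(1)} = 2.828125 + (2.828125 − 3.500000)/3 = 2.604167
T_{2}^{(1)} = 2.633789 + (2.633789 − 2.828125)/3 = 2.569010
T_{2}^{(2)} = 2.569010 + (2.569010 − 2.604167)/15 = 2.566666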